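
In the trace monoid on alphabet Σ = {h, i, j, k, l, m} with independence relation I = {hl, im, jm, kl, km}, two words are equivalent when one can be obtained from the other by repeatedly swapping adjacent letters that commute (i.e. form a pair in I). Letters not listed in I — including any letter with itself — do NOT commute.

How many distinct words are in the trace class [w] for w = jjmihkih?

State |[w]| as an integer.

0(j) covers ∅
1(j) covers 0:j
2(m) covers ∅
3(i) covers 1:j
4(h) covers 2:m, 3:i
5(k) covers 4:h
6(i) covers 5:k
7(h) covers 6:i
floor of heap: 0:j, 2:m
completions by unplaced set U, small U first (add the entries for U minus each lowest piece of U):
  |U|=1: {7}:1
  |U|=2: {6,7}:1
  |U|=3: {5,6,7}:1
  |U|=4: {4,5,6,7}:1
  |U|=5: {2,4,5,6,7}:1  {3,4,5,6,7}:1
  |U|=6: {1,3,4,5,6,7}:1  {2,3,4,5,6,7}:2
  start at 0(j): 3
  start at 2(m): 1
sum over floor = 4

4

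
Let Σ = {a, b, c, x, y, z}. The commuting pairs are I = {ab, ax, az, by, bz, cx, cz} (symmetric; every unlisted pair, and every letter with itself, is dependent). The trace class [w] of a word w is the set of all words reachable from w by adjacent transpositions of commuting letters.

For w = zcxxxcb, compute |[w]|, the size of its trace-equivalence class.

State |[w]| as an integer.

drop 0:z onto floor
drop 1:c onto floor
drop 2:x onto {0:z}
drop 3:x onto {2:x}
drop 4:x onto {3:x}
drop 5:c onto {1:c}
drop 6:b onto {4:x, 5:c}
ground layer = {0:z, 1:c}
drop-orders for the pieces not yet dropped (sum over which currently-grounded one goes next):
  1 to go: {6} 1
  2 to go: {4,6} 1  {5,6} 1
  3 to go: {1,5,6} 1  {3,4,6} 1  {4,5,6} 2
  4 to go: {1,4,5,6} 3  {2,3,4,6} 1  {3,4,5,6} 3
  5 to go: {0,2,3,4,6} 1  {1,3,4,5,6} 6  {2,3,4,5,6} 4
  if 0:z drops first: 10 orders
  if 1:c drops first: 5 orders
heap linearizations: 15

15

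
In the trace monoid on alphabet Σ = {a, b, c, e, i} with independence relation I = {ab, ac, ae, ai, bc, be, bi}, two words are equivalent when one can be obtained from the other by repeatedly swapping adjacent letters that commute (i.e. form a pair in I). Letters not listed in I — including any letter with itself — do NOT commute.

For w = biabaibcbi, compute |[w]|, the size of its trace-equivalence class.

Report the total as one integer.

0(b) covers ∅
1(i) covers ∅
2(a) covers ∅
3(b) covers 0:b
4(a) covers 2:a
5(i) covers 1:i
6(b) covers 3:b
7(c) covers 5:i
8(b) covers 6:b
9(i) covers 7:c
floor of heap: 0:b, 1:i, 2:a
completions by unplaced set U, small U first (add the entries for U minus each lowest piece of U):
  |U|=1: {4}:1  {8}:1  {9}:1
  |U|=2: {2,4}:1  {4,8}:2  {4,9}:2  {6,8}:1  {7,9}:1  {8,9}:2
  |U|=3: {2,4,8}:3  {2,4,9}:3  {3,6,8}:1  {4,6,8}:3  {4,7,9}:3  {4,8,9}:6  {5,7,9}:1  {6,8,9}:3  {7,8,9}:3
  |U|=4: {0,3,6,8}:1  {1,5,7,9}:1  {2,4,6,8}:6  {2,4,7,9}:6  {2,4,8,9}:12  {3,4,6,8}:4  {3,6,8,9}:4  {4,5,7,9}:4  {4,6,8,9}:12  {4,7,8,9}:12  {5,7,8,9}:4  {6,7,8,9}:6
  |U|=5: {0,3,4,6,8}:5  {0,3,6,8,9}:5  {1,4,5,7,9}:5  {1,5,7,8,9}:5  {2,3,4,6,8}:10  {2,4,5,7,9}:10  {2,4,6,8,9}:30  {2,4,7,8,9}:30  {3,4,6,8,9}:20  {3,6,7,8,9}:10  {4,5,7,8,9}:20  {4,6,7,8,9}:30  {5,6,7,8,9}:10
  |U|=6: {0,2,3,4,6,8}:15  {0,3,4,6,8,9}:30  {0,3,6,7,8,9}:15  {1,2,4,5,7,9}:15  {1,4,5,7,8,9}:30  {1,5,6,7,8,9}:15  {2,3,4,6,8,9}:60  {2,4,5,7,8,9}:60  {2,4,6,7,8,9}:90  {3,4,6,7,8,9}:60  {3,5,6,7,8,9}:20  {4,5,6,7,8,9}:60
  |U|=7: {0,2,3,4,6,8,9}:105  {0,3,4,6,7,8,9}:105  {0,3,5,6,7,8,9}:35  {1,2,4,5,7,8,9}:105  {1,3,5,6,7,8,9}:35  {1,4,5,6,7,8,9}:105  {2,3,4,6,7,8,9}:210  {2,4,5,6,7,8,9}:210  {3,4,5,6,7,8,9}:140
  |U|=8: {0,1,3,5,6,7,8,9}:70  {0,2,3,4,6,7,8,9}:420  {0,3,4,5,6,7,8,9}:280  {1,2,4,5,6,7,8,9}:420  {1,3,4,5,6,7,8,9}:280  {2,3,4,5,6,7,8,9}:560
  start at 0(b): 1260
  start at 1(i): 1260
  start at 2(a): 630
sum over floor = 3150

3150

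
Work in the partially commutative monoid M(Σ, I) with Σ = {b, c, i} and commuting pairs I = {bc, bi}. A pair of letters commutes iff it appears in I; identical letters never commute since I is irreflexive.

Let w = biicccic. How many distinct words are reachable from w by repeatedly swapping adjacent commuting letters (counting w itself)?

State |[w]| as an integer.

8

#0=b has no predecessor
#1=i has no predecessor
#2=i depends on [1:i]
#3=c depends on [2:i]
#4=c depends on [3:c]
#5=c depends on [4:c]
#6=i depends on [5:c]
#7=c depends on [6:i]
sources: [0:b, 1:i]
N(rest) = Σ N(rest − s) over sources s of rest; N(one piece) = 1:
  size 1 → [0]=1  [7]=1
  size 2 → [0,7]=2  [6,7]=1
  size 3 → [0,6,7]=3  [5,6,7]=1
  size 4 → [0,5,6,7]=4  [4,5,6,7]=1
  size 5 → [0,4,5,6,7]=5  [3,4,5,6,7]=1
  size 6 → [0,3,4,5,6,7]=6  [2,3,4,5,6,7]=1
  first=0(b) contributes 1
  first=1(i) contributes 7
|[w]| = 8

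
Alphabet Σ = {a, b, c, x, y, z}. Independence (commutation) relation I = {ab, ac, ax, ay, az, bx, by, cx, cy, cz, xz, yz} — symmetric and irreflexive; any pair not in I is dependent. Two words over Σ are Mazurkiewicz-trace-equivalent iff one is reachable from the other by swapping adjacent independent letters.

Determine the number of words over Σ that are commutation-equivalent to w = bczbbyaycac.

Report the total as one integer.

3960

0(b) covers ∅
1(c) covers 0:b
2(z) covers 0:b
3(b) covers 1:c, 2:z
4(b) covers 3:b
5(y) covers ∅
6(a) covers ∅
7(y) covers 5:y
8(c) covers 4:b
9(a) covers 6:a
10(c) covers 8:c
floor of heap: 0:b, 5:y, 6:a
completions by unplaced set U, small U first (add the entries for U minus each lowest piece of U):
  |U|=1: {7}:1  {9}:1  {10}:1
  |U|=2: {5,7}:1  {6,9}:1  {7,9}:2  {7,10}:2  {8,10}:1  {9,10}:2
  |U|=3: {4,8,10}:1  {5,7,9}:3  {5,7,10}:3  {6,7,9}:3  {6,9,10}:3  {7,8,10}:3  {7,9,10}:6  {8,9,10}:3
  |U|=4: {3,4,8,10}:1  {4,7,8,10}:4  {4,8,9,10}:4  {5,6,7,9}:6  {5,7,8,10}:6  {5,7,9,10}:12  {6,7,9,10}:12  {6,8,9,10}:6  {7,8,9,10}:12
  |U|=5: {1,3,4,8,10}:1  {2,3,4,8,10}:1  {3,4,7,8,10}:5  {3,4,8,9,10}:5  {4,5,7,8,10}:10  {4,6,8,9,10}:10  {4,7,8,9,10}:20  {5,6,7,9,10}:30  {5,7,8,9,10}:30  {6,7,8,9,10}:30
  |U|=6: {1,2,3,4,8,10}:2  {1,3,4,7,8,10}:6  {1,3,4,8,9,10}:6  {2,3,4,7,8,10}:6  {2,3,4,8,9,10}:6  {3,4,5,7,8,10}:15  {3,4,6,8,9,10}:15  {3,4,7,8,9,10}:30  {4,5,7,8,9,10}:60  {4,6,7,8,9,10}:60  {5,6,7,8,9,10}:90
  |U|=7: {0,1,2,3,4,8,10}:2  {1,2,3,4,7,8,10}:14  {1,2,3,4,8,9,10}:14  {1,3,4,5,7,8,10}:21  {1,3,4,6,8,9,10}:21  {1,3,4,7,8,9,10}:42  {2,3,4,5,7,8,10}:21  {2,3,4,6,8,9,10}:21  {2,3,4,7,8,9,10}:42  {3,4,5,7,8,9,10}:105  {3,4,6,7,8,9,10}:105  {4,5,6,7,8,9,10}:210
  |U|=8: {0,1,2,3,4,7,8,10}:16  {0,1,2,3,4,8,9,10}:16  {1,2,3,4,5,7,8,10}:56  {1,2,3,4,6,8,9,10}:56  {1,2,3,4,7,8,9,10}:112  {1,3,4,5,7,8,9,10}:168  {1,3,4,6,7,8,9,10}:168  {2,3,4,5,7,8,9,10}:168  {2,3,4,6,7,8,9,10}:168  {3,4,5,6,7,8,9,10}:420
  |U|=9: {0,1,2,3,4,5,7,8,10}:72  {0,1,2,3,4,6,8,9,10}:72  {0,1,2,3,4,7,8,9,10}:144  {1,2,3,4,5,7,8,9,10}:504  {1,2,3,4,6,7,8,9,10}:504  {1,3,4,5,6,7,8,9,10}:756  {2,3,4,5,6,7,8,9,10}:756
  start at 0(b): 2520
  start at 5(y): 720
  start at 6(a): 720
sum over floor = 3960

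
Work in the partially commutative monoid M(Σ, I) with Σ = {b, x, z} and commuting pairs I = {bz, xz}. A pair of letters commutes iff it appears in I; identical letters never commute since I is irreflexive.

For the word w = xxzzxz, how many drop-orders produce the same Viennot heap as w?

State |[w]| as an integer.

piece 0:x — minimal
piece 1:x rests on {0:x}
piece 2:z — minimal
piece 3:z rests on {2:z}
piece 4:x rests on {1:x}
piece 5:z rests on {3:z}
minimal pieces: {0:x, 2:z}
ways to finish when only these pieces remain (= sum over removing one remaining piece with nothing left below it):
  1 left: {4}→1  {5}→1
  2 left: {1,4}→1  {3,5}→1  {4,5}→2
  3 left: {0,1,4}→1  {1,4,5}→3  {2,3,5}→1  {3,4,5}→3
  4 left: {0,1,4,5}→4  {1,3,4,5}→6  {2,3,4,5}→4
  placing 0:x first → 10 extensions
  placing 2:z first → 10 extensions
total linear extensions = 20

20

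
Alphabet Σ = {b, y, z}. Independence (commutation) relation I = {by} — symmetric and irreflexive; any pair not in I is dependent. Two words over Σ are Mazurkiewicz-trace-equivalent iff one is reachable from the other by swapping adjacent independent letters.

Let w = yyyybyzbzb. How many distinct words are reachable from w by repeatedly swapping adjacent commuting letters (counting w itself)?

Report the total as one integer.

0(y) covers ∅
1(y) covers 0:y
2(y) covers 1:y
3(y) covers 2:y
4(b) covers ∅
5(y) covers 3:y
6(z) covers 4:b, 5:y
7(b) covers 6:z
8(z) covers 7:b
9(b) covers 8:z
floor of heap: 0:y, 4:b
completions by unplaced set U, small U first (add the entries for U minus each lowest piece of U):
  |U|=1: {9}:1
  |U|=2: {8,9}:1
  |U|=3: {7,8,9}:1
  |U|=4: {6,7,8,9}:1
  |U|=5: {4,6,7,8,9}:1  {5,6,7,8,9}:1
  |U|=6: {3,5,6,7,8,9}:1  {4,5,6,7,8,9}:2
  |U|=7: {2,3,5,6,7,8,9}:1  {3,4,5,6,7,8,9}:3
  |U|=8: {1,2,3,5,6,7,8,9}:1  {2,3,4,5,6,7,8,9}:4
  start at 0(y): 5
  start at 4(b): 1
sum over floor = 6

6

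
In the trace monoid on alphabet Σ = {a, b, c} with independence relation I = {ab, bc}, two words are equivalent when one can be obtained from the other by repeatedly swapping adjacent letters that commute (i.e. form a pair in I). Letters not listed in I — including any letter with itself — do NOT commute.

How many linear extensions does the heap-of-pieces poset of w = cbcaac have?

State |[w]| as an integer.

#0=c has no predecessor
#1=b has no predecessor
#2=c depends on [0:c]
#3=a depends on [2:c]
#4=a depends on [3:a]
#5=c depends on [4:a]
sources: [0:c, 1:b]
N(rest) = Σ N(rest − s) over sources s of rest; N(one piece) = 1:
  size 1 → [1]=1  [5]=1
  size 2 → [1,5]=2  [4,5]=1
  size 3 → [1,4,5]=3  [3,4,5]=1
  size 4 → [1,3,4,5]=4  [2,3,4,5]=1
  first=0(c) contributes 5
  first=1(b) contributes 1
|[w]| = 6

6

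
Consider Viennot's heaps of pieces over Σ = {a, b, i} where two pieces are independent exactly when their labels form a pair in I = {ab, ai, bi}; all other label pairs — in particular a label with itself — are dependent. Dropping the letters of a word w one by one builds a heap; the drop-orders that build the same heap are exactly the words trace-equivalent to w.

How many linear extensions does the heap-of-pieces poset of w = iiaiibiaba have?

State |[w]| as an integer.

0(i) covers ∅
1(i) covers 0:i
2(a) covers ∅
3(i) covers 1:i
4(i) covers 3:i
5(b) covers ∅
6(i) covers 4:i
7(a) covers 2:a
8(b) covers 5:b
9(a) covers 7:a
floor of heap: 0:i, 2:a, 5:b
completions by unplaced set U, small U first (add the entries for U minus each lowest piece of U):
  |U|=1: {6}:1  {8}:1  {9}:1
  |U|=2: {4,6}:1  {5,8}:1  {6,8}:2  {6,9}:2  {7,9}:1  {8,9}:2
  |U|=3: {2,7,9}:1  {3,4,6}:1  {4,6,8}:3  {4,6,9}:3  {5,6,8}:3  {5,8,9}:3  {6,7,9}:3  {6,8,9}:6  {7,8,9}:3
  |U|=4: {1,3,4,6}:1  {2,6,7,9}:4  {2,7,8,9}:4  {3,4,6,8}:4  {3,4,6,9}:4  {4,5,6,8}:6  {4,6,7,9}:6  {4,6,8,9}:12  {5,6,8,9}:12  {5,7,8,9}:6  {6,7,8,9}:12
  |U|=5: {0,1,3,4,6}:1  {1,3,4,6,8}:5  {1,3,4,6,9}:5  {2,4,6,7,9}:10  {2,5,7,8,9}:10  {2,6,7,8,9}:20  {3,4,5,6,8}:10  {3,4,6,7,9}:10  {3,4,6,8,9}:20  {4,5,6,8,9}:30  {4,6,7,8,9}:30  {5,6,7,8,9}:30
  |U|=6: {0,1,3,4,6,8}:6  {0,1,3,4,6,9}:6  {1,3,4,5,6,8}:15  {1,3,4,6,7,9}:15  {1,3,4,6,8,9}:30  {2,3,4,6,7,9}:20  {2,4,6,7,8,9}:60  {2,5,6,7,8,9}:60  {3,4,5,6,8,9}:60  {3,4,6,7,8,9}:60  {4,5,6,7,8,9}:90
  |U|=7: {0,1,3,4,5,6,8}:21  {0,1,3,4,6,7,9}:21  {0,1,3,4,6,8,9}:42  {1,2,3,4,6,7,9}:35  {1,3,4,5,6,8,9}:105  {1,3,4,6,7,8,9}:105  {2,3,4,6,7,8,9}:140  {2,4,5,6,7,8,9}:210  {3,4,5,6,7,8,9}:210
  |U|=8: {0,1,2,3,4,6,7,9}:56  {0,1,3,4,5,6,8,9}:168  {0,1,3,4,6,7,8,9}:168  {1,2,3,4,6,7,8,9}:280  {1,3,4,5,6,7,8,9}:420  {2,3,4,5,6,7,8,9}:560
  start at 0(i): 1260
  start at 2(a): 756
  start at 5(b): 504
sum over floor = 2520

2520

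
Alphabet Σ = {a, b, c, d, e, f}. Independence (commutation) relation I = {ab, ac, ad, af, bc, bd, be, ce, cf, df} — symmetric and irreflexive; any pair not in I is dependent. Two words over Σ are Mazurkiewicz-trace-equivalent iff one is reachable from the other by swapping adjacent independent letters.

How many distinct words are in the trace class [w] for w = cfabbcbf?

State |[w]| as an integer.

168

#0=c has no predecessor
#1=f has no predecessor
#2=a has no predecessor
#3=b depends on [1:f]
#4=b depends on [3:b]
#5=c depends on [0:c]
#6=b depends on [4:b]
#7=f depends on [6:b]
sources: [0:c, 1:f, 2:a]
N(rest) = Σ N(rest − s) over sources s of rest; N(one piece) = 1:
  size 1 → [2]=1  [5]=1  [7]=1
  size 2 → [0,5]=1  [2,5]=2  [2,7]=2  [5,7]=2  [6,7]=1
  size 3 → [0,2,5]=3  [0,5,7]=3  [2,5,7]=6  [2,6,7]=3  [4,6,7]=1  [5,6,7]=3
  size 4 → [0,2,5,7]=12  [0,5,6,7]=6  [2,4,6,7]=4  [2,5,6,7]=12  [3,4,6,7]=1  [4,5,6,7]=4
  size 5 → [0,2,5,6,7]=30  [0,4,5,6,7]=10  [1,3,4,6,7]=1  [2,3,4,6,7]=5  [2,4,5,6,7]=20  [3,4,5,6,7]=5
  size 6 → [0,2,4,5,6,7]=60  [0,3,4,5,6,7]=15  [1,2,3,4,6,7]=6  [1,3,4,5,6,7]=6  [2,3,4,5,6,7]=30
  first=0(c) contributes 42
  first=1(f) contributes 105
  first=2(a) contributes 21
|[w]| = 168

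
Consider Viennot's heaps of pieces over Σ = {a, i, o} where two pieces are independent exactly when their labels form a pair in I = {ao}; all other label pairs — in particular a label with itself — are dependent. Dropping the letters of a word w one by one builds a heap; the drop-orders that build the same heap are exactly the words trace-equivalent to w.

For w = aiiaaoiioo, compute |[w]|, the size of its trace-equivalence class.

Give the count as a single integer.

drop 0:a onto floor
drop 1:i onto {0:a}
drop 2:i onto {1:i}
drop 3:a onto {2:i}
drop 4:a onto {3:a}
drop 5:o onto {2:i}
drop 6:i onto {4:a, 5:o}
drop 7:i onto {6:i}
drop 8:o onto {7:i}
drop 9:o onto {8:o}
ground layer = {0:a}
drop-orders for the pieces not yet dropped (sum over which currently-grounded one goes next):
  1 to go: {9} 1
  2 to go: {8,9} 1
  3 to go: {7,8,9} 1
  4 to go: {6,7,8,9} 1
  5 to go: {4,6,7,8,9} 1  {5,6,7,8,9} 1
  6 to go: {3,4,6,7,8,9} 1  {4,5,6,7,8,9} 2
  7 to go: {3,4,5,6,7,8,9} 3
  8 to go: {2,3,4,5,6,7,8,9} 3
  if 0:a drops first: 3 orders

3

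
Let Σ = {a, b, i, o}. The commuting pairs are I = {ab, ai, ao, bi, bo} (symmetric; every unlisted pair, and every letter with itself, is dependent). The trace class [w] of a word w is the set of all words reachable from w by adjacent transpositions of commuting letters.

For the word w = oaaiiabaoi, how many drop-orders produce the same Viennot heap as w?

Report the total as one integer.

drop 0:o onto floor
drop 1:a onto floor
drop 2:a onto {1:a}
drop 3:i onto {0:o}
drop 4:i onto {3:i}
drop 5:a onto {2:a}
drop 6:b onto floor
drop 7:a onto {5:a}
drop 8:o onto {4:i}
drop 9:i onto {8:o}
ground layer = {0:o, 1:a, 6:b}
drop-orders for the pieces not yet dropped (sum over which currently-grounded one goes next):
  1 to go: {6} 1  {7} 1  {9} 1
  2 to go: {5,7} 1  {6,7} 2  {6,9} 2  {7,9} 2  {8,9} 1
  3 to go: {2,5,7} 1  {4,8,9} 1  {5,6,7} 3  {5,7,9} 3  {6,7,9} 6  {6,8,9} 3  {7,8,9} 3
  4 to go: {1,2,5,7} 1  {2,5,6,7} 4  {2,5,7,9} 4  {3,4,8,9} 1  {4,6,8,9} 4  {4,7,8,9} 4  {5,6,7,9} 12  {5,7,8,9} 6  {6,7,8,9} 12
  5 to go: {0,3,4,8,9} 1  {1,2,5,6,7} 5  {1,2,5,7,9} 5  {2,5,6,7,9} 20  {2,5,7,8,9} 10  {3,4,6,8,9} 5  {3,4,7,8,9} 5  {4,5,7,8,9} 10  {4,6,7,8,9} 20  {5,6,7,8,9} 30
  6 to go: {0,3,4,6,8,9} 6  {0,3,4,7,8,9} 6  {1,2,5,6,7,9} 30  {1,2,5,7,8,9} 15  {2,4,5,7,8,9} 20  {2,5,6,7,8,9} 60  {3,4,5,7,8,9} 15  {3,4,6,7,8,9} 30  {4,5,6,7,8,9} 60
  7 to go: {0,3,4,5,7,8,9} 21  {0,3,4,6,7,8,9} 42  {1,2,4,5,7,8,9} 35  {1,2,5,6,7,8,9} 105  {2,3,4,5,7,8,9} 35  {2,4,5,6,7,8,9} 140  {3,4,5,6,7,8,9} 105
  8 to go: {0,2,3,4,5,7,8,9} 56  {0,3,4,5,6,7,8,9} 168  {1,2,3,4,5,7,8,9} 70  {1,2,4,5,6,7,8,9} 280  {2,3,4,5,6,7,8,9} 280
  if 0:o drops first: 630 orders
  if 1:a drops first: 504 orders
  if 6:b drops first: 126 orders
heap linearizations: 1260

1260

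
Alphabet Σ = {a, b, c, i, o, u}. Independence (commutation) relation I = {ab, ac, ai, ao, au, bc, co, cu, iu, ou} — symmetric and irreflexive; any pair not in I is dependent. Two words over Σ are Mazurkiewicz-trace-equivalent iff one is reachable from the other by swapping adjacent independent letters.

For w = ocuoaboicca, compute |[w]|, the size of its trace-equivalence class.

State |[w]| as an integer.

990

0(o) covers ∅
1(c) covers ∅
2(u) covers ∅
3(o) covers 0:o
4(a) covers ∅
5(b) covers 2:u, 3:o
6(o) covers 5:b
7(i) covers 1:c, 6:o
8(c) covers 7:i
9(c) covers 8:c
10(a) covers 4:a
floor of heap: 0:o, 1:c, 2:u, 4:a
completions by unplaced set U, small U first (add the entries for U minus each lowest piece of U):
  |U|=1: {9}:1  {10}:1
  |U|=2: {4,10}:1  {8,9}:1  {9,10}:2
  |U|=3: {4,9,10}:3  {7,8,9}:1  {8,9,10}:3
  |U|=4: {1,7,8,9}:1  {4,8,9,10}:6  {6,7,8,9}:1  {7,8,9,10}:4
  |U|=5: {1,6,7,8,9}:2  {1,7,8,9,10}:5  {4,7,8,9,10}:10  {5,6,7,8,9}:1  {6,7,8,9,10}:5
  |U|=6: {1,4,7,8,9,10}:15  {1,5,6,7,8,9}:3  {1,6,7,8,9,10}:12  {2,5,6,7,8,9}:1  {3,5,6,7,8,9}:1  {4,6,7,8,9,10}:15  {5,6,7,8,9,10}:6
  |U|=7: {0,3,5,6,7,8,9}:1  {1,2,5,6,7,8,9}:4  {1,3,5,6,7,8,9}:4  {1,4,6,7,8,9,10}:42  {1,5,6,7,8,9,10}:21  {2,3,5,6,7,8,9}:2  {2,5,6,7,8,9,10}:7  {3,5,6,7,8,9,10}:7  {4,5,6,7,8,9,10}:21
  |U|=8: {0,1,3,5,6,7,8,9}:5  {0,2,3,5,6,7,8,9}:3  {0,3,5,6,7,8,9,10}:8  {1,2,3,5,6,7,8,9}:10  {1,2,5,6,7,8,9,10}:32  {1,3,5,6,7,8,9,10}:32  {1,4,5,6,7,8,9,10}:84  {2,3,5,6,7,8,9,10}:16  {2,4,5,6,7,8,9,10}:28  {3,4,5,6,7,8,9,10}:28
  |U|=9: {0,1,2,3,5,6,7,8,9}:18  {0,1,3,5,6,7,8,9,10}:45  {0,2,3,5,6,7,8,9,10}:27  {0,3,4,5,6,7,8,9,10}:36  {1,2,3,5,6,7,8,9,10}:90  {1,2,4,5,6,7,8,9,10}:144  {1,3,4,5,6,7,8,9,10}:144  {2,3,4,5,6,7,8,9,10}:72
  start at 0(o): 450
  start at 1(c): 135
  start at 2(u): 225
  start at 4(a): 180
sum over floor = 990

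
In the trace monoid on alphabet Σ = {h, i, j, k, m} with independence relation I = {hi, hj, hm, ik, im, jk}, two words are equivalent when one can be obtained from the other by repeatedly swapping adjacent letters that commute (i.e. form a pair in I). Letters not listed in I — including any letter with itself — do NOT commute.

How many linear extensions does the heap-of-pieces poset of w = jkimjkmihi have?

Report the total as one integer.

0(j) covers ∅
1(k) covers ∅
2(i) covers 0:j
3(m) covers 0:j, 1:k
4(j) covers 2:i, 3:m
5(k) covers 3:m
6(m) covers 4:j, 5:k
7(i) covers 4:j
8(h) covers 5:k
9(i) covers 7:i
floor of heap: 0:j, 1:k
completions by unplaced set U, small U first (add the entries for U minus each lowest piece of U):
  |U|=1: {6}:1  {8}:1  {9}:1
  |U|=2: {6,8}:2  {6,9}:2  {7,9}:1  {8,9}:2
  |U|=3: {5,6,8}:2  {6,7,9}:3  {6,8,9}:6  {7,8,9}:3
  |U|=4: {4,6,7,9}:3  {5,6,8,9}:8  {6,7,8,9}:12
  |U|=5: {2,4,6,7,9}:3  {4,6,7,8,9}:15  {5,6,7,8,9}:20
  |U|=6: {2,4,6,7,8,9}:18  {4,5,6,7,8,9}:35
  |U|=7: {2,4,5,6,7,8,9}:53  {3,4,5,6,7,8,9}:35
  |U|=8: {1,3,4,5,6,7,8,9}:35  {2,3,4,5,6,7,8,9}:88
  start at 0(j): 123
  start at 1(k): 88
sum over floor = 211

211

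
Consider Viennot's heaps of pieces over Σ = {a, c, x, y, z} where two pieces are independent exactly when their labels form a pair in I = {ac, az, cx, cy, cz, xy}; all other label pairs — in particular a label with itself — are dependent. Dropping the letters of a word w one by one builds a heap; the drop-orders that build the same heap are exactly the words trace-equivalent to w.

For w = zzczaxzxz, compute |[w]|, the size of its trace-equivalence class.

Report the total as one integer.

drop 0:z onto floor
drop 1:z onto {0:z}
drop 2:c onto floor
drop 3:z onto {1:z}
drop 4:a onto floor
drop 5:x onto {3:z, 4:a}
drop 6:z onto {5:x}
drop 7:x onto {6:z}
drop 8:z onto {7:x}
ground layer = {0:z, 2:c, 4:a}
drop-orders for the pieces not yet dropped (sum over which currently-grounded one goes next):
  1 to go: {2} 1  {8} 1
  2 to go: {2,8} 2  {7,8} 1
  3 to go: {2,7,8} 3  {6,7,8} 1
  4 to go: {2,6,7,8} 4  {5,6,7,8} 1
  5 to go: {2,5,6,7,8} 5  {3,5,6,7,8} 1  {4,5,6,7,8} 1
  6 to go: {1,3,5,6,7,8} 1  {2,3,5,6,7,8} 6  {2,4,5,6,7,8} 6  {3,4,5,6,7,8} 2
  7 to go: {0,1,3,5,6,7,8} 1  {1,2,3,5,6,7,8} 7  {1,3,4,5,6,7,8} 3  {2,3,4,5,6,7,8} 14
  if 0:z drops first: 24 orders
  if 2:c drops first: 4 orders
  if 4:a drops first: 8 orders
heap linearizations: 36

36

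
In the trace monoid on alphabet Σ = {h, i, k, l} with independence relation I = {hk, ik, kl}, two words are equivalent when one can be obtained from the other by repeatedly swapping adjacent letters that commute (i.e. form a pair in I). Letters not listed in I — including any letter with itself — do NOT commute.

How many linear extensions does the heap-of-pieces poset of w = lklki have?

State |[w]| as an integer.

10

#0=l has no predecessor
#1=k has no predecessor
#2=l depends on [0:l]
#3=k depends on [1:k]
#4=i depends on [2:l]
sources: [0:l, 1:k]
N(rest) = Σ N(rest − s) over sources s of rest; N(one piece) = 1:
  size 1 → [3]=1  [4]=1
  size 2 → [1,3]=1  [2,4]=1  [3,4]=2
  size 3 → [0,2,4]=1  [1,3,4]=3  [2,3,4]=3
  first=0(l) contributes 6
  first=1(k) contributes 4
|[w]| = 10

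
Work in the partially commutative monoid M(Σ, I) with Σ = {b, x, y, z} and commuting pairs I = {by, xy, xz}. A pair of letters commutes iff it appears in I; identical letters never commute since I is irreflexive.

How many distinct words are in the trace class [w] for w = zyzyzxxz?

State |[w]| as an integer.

28

drop 0:z onto floor
drop 1:y onto {0:z}
drop 2:z onto {1:y}
drop 3:y onto {2:z}
drop 4:z onto {3:y}
drop 5:x onto floor
drop 6:x onto {5:x}
drop 7:z onto {4:z}
ground layer = {0:z, 5:x}
drop-orders for the pieces not yet dropped (sum over which currently-grounded one goes next):
  1 to go: {6} 1  {7} 1
  2 to go: {4,7} 1  {5,6} 1  {6,7} 2
  3 to go: {3,4,7} 1  {4,6,7} 3  {5,6,7} 3
  4 to go: {2,3,4,7} 1  {3,4,6,7} 4  {4,5,6,7} 6
  5 to go: {1,2,3,4,7} 1  {2,3,4,6,7} 5  {3,4,5,6,7} 10
  6 to go: {0,1,2,3,4,7} 1  {1,2,3,4,6,7} 6  {2,3,4,5,6,7} 15
  if 0:z drops first: 21 orders
  if 5:x drops first: 7 orders
heap linearizations: 28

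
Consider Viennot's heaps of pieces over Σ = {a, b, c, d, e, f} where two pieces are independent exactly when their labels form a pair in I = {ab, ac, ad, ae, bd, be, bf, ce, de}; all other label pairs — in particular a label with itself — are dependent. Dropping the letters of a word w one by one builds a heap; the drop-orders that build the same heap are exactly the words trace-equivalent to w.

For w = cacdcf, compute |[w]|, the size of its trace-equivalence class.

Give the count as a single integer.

piece 0:c — minimal
piece 1:a — minimal
piece 2:c rests on {0:c}
piece 3:d rests on {2:c}
piece 4:c rests on {3:d}
piece 5:f rests on {1:a, 4:c}
minimal pieces: {0:c, 1:a}
ways to finish when only these pieces remain (= sum over removing one remaining piece with nothing left below it):
  1 left: {5}→1
  2 left: {1,5}→1  {4,5}→1
  3 left: {1,4,5}→2  {3,4,5}→1
  4 left: {1,3,4,5}→3  {2,3,4,5}→1
  placing 0:c first → 4 extensions
  placing 1:a first → 1 extensions
total linear extensions = 5

5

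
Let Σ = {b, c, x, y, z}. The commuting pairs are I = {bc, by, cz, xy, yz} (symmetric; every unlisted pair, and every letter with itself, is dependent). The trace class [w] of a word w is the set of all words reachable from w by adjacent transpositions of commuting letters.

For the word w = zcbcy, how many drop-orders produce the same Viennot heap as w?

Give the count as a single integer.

10

drop 0:z onto floor
drop 1:c onto floor
drop 2:b onto {0:z}
drop 3:c onto {1:c}
drop 4:y onto {3:c}
ground layer = {0:z, 1:c}
drop-orders for the pieces not yet dropped (sum over which currently-grounded one goes next):
  1 to go: {2} 1  {4} 1
  2 to go: {0,2} 1  {2,4} 2  {3,4} 1
  3 to go: {0,2,4} 3  {1,3,4} 1  {2,3,4} 3
  if 0:z drops first: 4 orders
  if 1:c drops first: 6 orders
heap linearizations: 10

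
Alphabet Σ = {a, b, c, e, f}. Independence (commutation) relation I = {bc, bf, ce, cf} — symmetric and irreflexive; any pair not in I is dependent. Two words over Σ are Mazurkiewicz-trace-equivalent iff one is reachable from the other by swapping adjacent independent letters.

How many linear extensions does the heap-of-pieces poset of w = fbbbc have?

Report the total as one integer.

drop 0:f onto floor
drop 1:b onto floor
drop 2:b onto {1:b}
drop 3:b onto {2:b}
drop 4:c onto floor
ground layer = {0:f, 1:b, 4:c}
drop-orders for the pieces not yet dropped (sum over which currently-grounded one goes next):
  1 to go: {0} 1  {3} 1  {4} 1
  2 to go: {0,3} 2  {0,4} 2  {2,3} 1  {3,4} 2
  3 to go: {0,2,3} 3  {0,3,4} 6  {1,2,3} 1  {2,3,4} 3
  if 0:f drops first: 4 orders
  if 1:b drops first: 12 orders
  if 4:c drops first: 4 orders
heap linearizations: 20

20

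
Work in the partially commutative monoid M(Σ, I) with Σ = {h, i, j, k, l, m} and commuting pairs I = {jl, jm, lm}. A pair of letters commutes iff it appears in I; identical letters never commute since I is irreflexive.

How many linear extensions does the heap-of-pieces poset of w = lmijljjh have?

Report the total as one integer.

drop 0:l onto floor
drop 1:m onto floor
drop 2:i onto {0:l, 1:m}
drop 3:j onto {2:i}
drop 4:l onto {2:i}
drop 5:j onto {3:j}
drop 6:j onto {5:j}
drop 7:h onto {4:l, 6:j}
ground layer = {0:l, 1:m}
drop-orders for the pieces not yet dropped (sum over which currently-grounded one goes next):
  1 to go: {7} 1
  2 to go: {4,7} 1  {6,7} 1
  3 to go: {4,6,7} 2  {5,6,7} 1
  4 to go: {3,5,6,7} 1  {4,5,6,7} 3
  5 to go: {3,4,5,6,7} 4
  6 to go: {2,3,4,5,6,7} 4
  if 0:l drops first: 4 orders
  if 1:m drops first: 4 orders
heap linearizations: 8

8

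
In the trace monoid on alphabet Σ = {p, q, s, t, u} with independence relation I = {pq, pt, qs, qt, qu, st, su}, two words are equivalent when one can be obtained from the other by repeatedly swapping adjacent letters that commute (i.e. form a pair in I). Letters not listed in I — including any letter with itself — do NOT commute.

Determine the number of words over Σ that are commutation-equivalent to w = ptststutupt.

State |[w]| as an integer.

174

0(p) covers ∅
1(t) covers ∅
2(s) covers 0:p
3(t) covers 1:t
4(s) covers 2:s
5(t) covers 3:t
6(u) covers 0:p, 5:t
7(t) covers 6:u
8(u) covers 7:t
9(p) covers 4:s, 8:u
10(t) covers 8:u
floor of heap: 0:p, 1:t
completions by unplaced set U, small U first (add the entries for U minus each lowest piece of U):
  |U|=1: {9}:1  {10}:1
  |U|=2: {4,9}:1  {9,10}:2
  |U|=3: {2,4,9}:1  {4,9,10}:3  {8,9,10}:2
  |U|=4: {2,4,9,10}:4  {4,8,9,10}:5  {7,8,9,10}:2
  |U|=5: {2,4,8,9,10}:9  {4,7,8,9,10}:7  {6,7,8,9,10}:2
  |U|=6: {2,4,7,8,9,10}:16  {4,6,7,8,9,10}:9  {5,6,7,8,9,10}:2
  |U|=7: {2,4,6,7,8,9,10}:25  {3,5,6,7,8,9,10}:2  {4,5,6,7,8,9,10}:11
  |U|=8: {0,2,4,6,7,8,9,10}:25  {1,3,5,6,7,8,9,10}:2  {2,4,5,6,7,8,9,10}:36  {3,4,5,6,7,8,9,10}:13
  |U|=9: {0,2,4,5,6,7,8,9,10}:61  {1,3,4,5,6,7,8,9,10}:15  {2,3,4,5,6,7,8,9,10}:49
  start at 0(p): 64
  start at 1(t): 110
sum over floor = 174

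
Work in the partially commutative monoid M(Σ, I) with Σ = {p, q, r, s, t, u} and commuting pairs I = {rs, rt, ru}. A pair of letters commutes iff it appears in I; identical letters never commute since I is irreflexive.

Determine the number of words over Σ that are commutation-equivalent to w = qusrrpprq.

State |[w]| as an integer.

6

#0=q has no predecessor
#1=u depends on [0:q]
#2=s depends on [1:u]
#3=r depends on [0:q]
#4=r depends on [3:r]
#5=p depends on [2:s, 4:r]
#6=p depends on [5:p]
#7=r depends on [6:p]
#8=q depends on [7:r]
sources: [0:q]
N(rest) = Σ N(rest − s) over sources s of rest; N(one piece) = 1:
  size 1 → [8]=1
  size 2 → [7,8]=1
  size 3 → [6,7,8]=1
  size 4 → [5,6,7,8]=1
  size 5 → [2,5,6,7,8]=1  [4,5,6,7,8]=1
  size 6 → [1,2,5,6,7,8]=1  [2,4,5,6,7,8]=2  [3,4,5,6,7,8]=1
  size 7 → [1,2,4,5,6,7,8]=3  [2,3,4,5,6,7,8]=3
  first=0(q) contributes 6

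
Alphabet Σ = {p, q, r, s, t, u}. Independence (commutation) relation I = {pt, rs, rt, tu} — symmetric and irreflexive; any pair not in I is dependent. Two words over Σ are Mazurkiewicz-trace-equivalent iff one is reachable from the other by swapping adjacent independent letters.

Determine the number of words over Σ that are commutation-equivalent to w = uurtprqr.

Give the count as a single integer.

6

#0=u has no predecessor
#1=u depends on [0:u]
#2=r depends on [1:u]
#3=t has no predecessor
#4=p depends on [2:r]
#5=r depends on [4:p]
#6=q depends on [3:t, 5:r]
#7=r depends on [6:q]
sources: [0:u, 3:t]
N(rest) = Σ N(rest − s) over sources s of rest; N(one piece) = 1:
  size 1 → [7]=1
  size 2 → [6,7]=1
  size 3 → [3,6,7]=1  [5,6,7]=1
  size 4 → [3,5,6,7]=2  [4,5,6,7]=1
  size 5 → [2,4,5,6,7]=1  [3,4,5,6,7]=3
  size 6 → [1,2,4,5,6,7]=1  [2,3,4,5,6,7]=4
  first=0(u) contributes 5
  first=3(t) contributes 1
|[w]| = 6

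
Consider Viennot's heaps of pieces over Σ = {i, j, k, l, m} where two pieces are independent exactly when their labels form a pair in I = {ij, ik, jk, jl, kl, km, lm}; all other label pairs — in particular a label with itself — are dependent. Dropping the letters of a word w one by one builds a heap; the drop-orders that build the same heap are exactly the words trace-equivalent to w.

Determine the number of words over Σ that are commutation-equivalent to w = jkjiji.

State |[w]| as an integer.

60

piece 0:j — minimal
piece 1:k — minimal
piece 2:j rests on {0:j}
piece 3:i — minimal
piece 4:j rests on {2:j}
piece 5:i rests on {3:i}
minimal pieces: {0:j, 1:k, 3:i}
ways to finish when only these pieces remain (= sum over removing one remaining piece with nothing left below it):
  1 left: {1}→1  {4}→1  {5}→1
  2 left: {1,4}→2  {1,5}→2  {2,4}→1  {3,5}→1  {4,5}→2
  3 left: {0,2,4}→1  {1,2,4}→3  {1,3,5}→3  {1,4,5}→6  {2,4,5}→3  {3,4,5}→3
  4 left: {0,1,2,4}→4  {0,2,4,5}→4  {1,2,4,5}→12  {1,3,4,5}→12  {2,3,4,5}→6
  placing 0:j first → 30 extensions
  placing 1:k first → 10 extensions
  placing 3:i first → 20 extensions
total linear extensions = 60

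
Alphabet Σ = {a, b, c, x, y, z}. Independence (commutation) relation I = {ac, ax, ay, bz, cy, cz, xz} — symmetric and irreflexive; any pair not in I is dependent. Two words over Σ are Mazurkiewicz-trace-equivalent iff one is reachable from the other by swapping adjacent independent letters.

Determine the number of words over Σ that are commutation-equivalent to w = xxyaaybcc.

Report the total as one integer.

piece 0:x — minimal
piece 1:x rests on {0:x}
piece 2:y rests on {1:x}
piece 3:a — minimal
piece 4:a rests on {3:a}
piece 5:y rests on {2:y}
piece 6:b rests on {4:a, 5:y}
piece 7:c rests on {6:b}
piece 8:c rests on {7:c}
minimal pieces: {0:x, 3:a}
ways to finish when only these pieces remain (= sum over removing one remaining piece with nothing left below it):
  1 left: {8}→1
  2 left: {7,8}→1
  3 left: {6,7,8}→1
  4 left: {4,6,7,8}→1  {5,6,7,8}→1
  5 left: {2,5,6,7,8}→1  {3,4,6,7,8}→1  {4,5,6,7,8}→2
  6 left: {1,2,5,6,7,8}→1  {2,4,5,6,7,8}→3  {3,4,5,6,7,8}→3
  7 left: {0,1,2,5,6,7,8}→1  {1,2,4,5,6,7,8}→4  {2,3,4,5,6,7,8}→6
  placing 0:x first → 10 extensions
  placing 3:a first → 5 extensions
total linear extensions = 15

15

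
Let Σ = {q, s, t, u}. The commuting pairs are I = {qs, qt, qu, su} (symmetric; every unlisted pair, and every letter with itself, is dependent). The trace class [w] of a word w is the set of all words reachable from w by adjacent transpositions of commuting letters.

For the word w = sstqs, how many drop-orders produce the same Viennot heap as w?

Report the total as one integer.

#0=s has no predecessor
#1=s depends on [0:s]
#2=t depends on [1:s]
#3=q has no predecessor
#4=s depends on [2:t]
sources: [0:s, 3:q]
N(rest) = Σ N(rest − s) over sources s of rest; N(one piece) = 1:
  size 1 → [3]=1  [4]=1
  size 2 → [2,4]=1  [3,4]=2
  size 3 → [1,2,4]=1  [2,3,4]=3
  first=0(s) contributes 4
  first=3(q) contributes 1
|[w]| = 5

5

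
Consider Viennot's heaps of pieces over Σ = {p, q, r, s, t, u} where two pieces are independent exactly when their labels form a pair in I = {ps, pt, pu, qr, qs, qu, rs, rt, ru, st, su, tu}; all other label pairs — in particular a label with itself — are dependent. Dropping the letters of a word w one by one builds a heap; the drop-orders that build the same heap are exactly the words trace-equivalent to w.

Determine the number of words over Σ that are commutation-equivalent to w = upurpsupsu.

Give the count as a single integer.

3150

0(u) covers ∅
1(p) covers ∅
2(u) covers 0:u
3(r) covers 1:p
4(p) covers 3:r
5(s) covers ∅
6(u) covers 2:u
7(p) covers 4:p
8(s) covers 5:s
9(u) covers 6:u
floor of heap: 0:u, 1:p, 5:s
completions by unplaced set U, small U first (add the entries for U minus each lowest piece of U):
  |U|=1: {7}:1  {8}:1  {9}:1
  |U|=2: {4,7}:1  {5,8}:1  {6,9}:1  {7,8}:2  {7,9}:2  {8,9}:2
  |U|=3: {2,6,9}:1  {3,4,7}:1  {4,7,8}:3  {4,7,9}:3  {5,7,8}:3  {5,8,9}:3  {6,7,9}:3  {6,8,9}:3  {7,8,9}:6
  |U|=4: {0,2,6,9}:1  {1,3,4,7}:1  {2,6,7,9}:4  {2,6,8,9}:4  {3,4,7,8}:4  {3,4,7,9}:4  {4,5,7,8}:6  {4,6,7,9}:6  {4,7,8,9}:12  {5,6,8,9}:6  {5,7,8,9}:12  {6,7,8,9}:12
  |U|=5: {0,2,6,7,9}:5  {0,2,6,8,9}:5  {1,3,4,7,8}:5  {1,3,4,7,9}:5  {2,4,6,7,9}:10  {2,5,6,8,9}:10  {2,6,7,8,9}:20  {3,4,5,7,8}:10  {3,4,6,7,9}:10  {3,4,7,8,9}:20  {4,5,7,8,9}:30  {4,6,7,8,9}:30  {5,6,7,8,9}:30
  |U|=6: {0,2,4,6,7,9}:15  {0,2,5,6,8,9}:15  {0,2,6,7,8,9}:30  {1,3,4,5,7,8}:15  {1,3,4,6,7,9}:15  {1,3,4,7,8,9}:30  {2,3,4,6,7,9}:20  {2,4,6,7,8,9}:60  {2,5,6,7,8,9}:60  {3,4,5,7,8,9}:60  {3,4,6,7,8,9}:60  {4,5,6,7,8,9}:90
  |U|=7: {0,2,3,4,6,7,9}:35  {0,2,4,6,7,8,9}:105  {0,2,5,6,7,8,9}:105  {1,2,3,4,6,7,9}:35  {1,3,4,5,7,8,9}:105  {1,3,4,6,7,8,9}:105  {2,3,4,6,7,8,9}:140  {2,4,5,6,7,8,9}:210  {3,4,5,6,7,8,9}:210
  |U|=8: {0,1,2,3,4,6,7,9}:70  {0,2,3,4,6,7,8,9}:280  {0,2,4,5,6,7,8,9}:420  {1,2,3,4,6,7,8,9}:280  {1,3,4,5,6,7,8,9}:420  {2,3,4,5,6,7,8,9}:560
  start at 0(u): 1260
  start at 1(p): 1260
  start at 5(s): 630
sum over floor = 3150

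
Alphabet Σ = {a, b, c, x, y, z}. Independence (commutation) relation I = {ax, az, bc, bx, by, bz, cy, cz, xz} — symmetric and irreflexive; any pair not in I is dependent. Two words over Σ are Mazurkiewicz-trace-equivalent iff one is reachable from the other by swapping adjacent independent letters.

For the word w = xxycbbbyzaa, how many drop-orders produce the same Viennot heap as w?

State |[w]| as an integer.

672

piece 0:x — minimal
piece 1:x rests on {0:x}
piece 2:y rests on {1:x}
piece 3:c rests on {1:x}
piece 4:b — minimal
piece 5:b rests on {4:b}
piece 6:b rests on {5:b}
piece 7:y rests on {2:y}
piece 8:z rests on {7:y}
piece 9:a rests on {3:c, 6:b, 7:y}
piece 10:a rests on {9:a}
minimal pieces: {0:x, 4:b}
ways to finish when only these pieces remain (= sum over removing one remaining piece with nothing left below it):
  1 left: {8}→1  {10}→1
  2 left: {8,10}→2  {9,10}→1
  3 left: {3,9,10}→1  {6,9,10}→1  {8,9,10}→3
  4 left: {3,6,9,10}→2  {3,8,9,10}→4  {5,6,9,10}→1  {6,8,9,10}→4  {7,8,9,10}→3
  5 left: {2,7,8,9,10}→3  {3,5,6,9,10}→3  {3,6,8,9,10}→10  {3,7,8,9,10}→7  {4,5,6,9,10}→1  {5,6,8,9,10}→5  {6,7,8,9,10}→7
  6 left: {2,3,7,8,9,10}→10  {2,6,7,8,9,10}→10  {3,4,5,6,9,10}→4  {3,5,6,8,9,10}→18  {3,6,7,8,9,10}→24  {4,5,6,8,9,10}→6  {5,6,7,8,9,10}→12
  7 left: {1,2,3,7,8,9,10}→10  {2,3,6,7,8,9,10}→44  {2,5,6,7,8,9,10}→22  {3,4,5,6,8,9,10}→28  {3,5,6,7,8,9,10}→54  {4,5,6,7,8,9,10}→18
  8 left: {0,1,2,3,7,8,9,10}→10  {1,2,3,6,7,8,9,10}→54  {2,3,5,6,7,8,9,10}→120  {2,4,5,6,7,8,9,10}→40  {3,4,5,6,7,8,9,10}→100
  9 left: {0,1,2,3,6,7,8,9,10}→64  {1,2,3,5,6,7,8,9,10}→174  {2,3,4,5,6,7,8,9,10}→260
  placing 0:x first → 434 extensions
  placing 4:b first → 238 extensions
total linear extensions = 672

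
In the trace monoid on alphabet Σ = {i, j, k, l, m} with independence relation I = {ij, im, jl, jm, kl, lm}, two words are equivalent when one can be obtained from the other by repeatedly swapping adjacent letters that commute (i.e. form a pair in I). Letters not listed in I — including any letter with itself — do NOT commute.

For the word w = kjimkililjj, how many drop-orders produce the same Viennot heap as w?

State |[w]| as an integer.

piece 0:k — minimal
piece 1:j rests on {0:k}
piece 2:i rests on {0:k}
piece 3:m rests on {0:k}
piece 4:k rests on {1:j, 2:i, 3:m}
piece 5:i rests on {4:k}
piece 6:l rests on {5:i}
piece 7:i rests on {6:l}
piece 8:l rests on {7:i}
piece 9:j rests on {4:k}
piece 10:j rests on {9:j}
minimal pieces: {0:k}
ways to finish when only these pieces remain (= sum over removing one remaining piece with nothing left below it):
  1 left: {8}→1  {10}→1
  2 left: {7,8}→1  {8,10}→2  {9,10}→1
  3 left: {6,7,8}→1  {7,8,10}→3  {8,9,10}→3
  4 left: {5,6,7,8}→1  {6,7,8,10}→4  {7,8,9,10}→6
  5 left: {5,6,7,8,10}→5  {6,7,8,9,10}→10
  6 left: {5,6,7,8,9,10}→15
  7 left: {4,5,6,7,8,9,10}→15
  8 left: {1,4,5,6,7,8,9,10}→15  {2,4,5,6,7,8,9,10}→15  {3,4,5,6,7,8,9,10}→15
  9 left: {1,2,4,5,6,7,8,9,10}→30  {1,3,4,5,6,7,8,9,10}→30  {2,3,4,5,6,7,8,9,10}→30
  placing 0:k first → 90 extensions

90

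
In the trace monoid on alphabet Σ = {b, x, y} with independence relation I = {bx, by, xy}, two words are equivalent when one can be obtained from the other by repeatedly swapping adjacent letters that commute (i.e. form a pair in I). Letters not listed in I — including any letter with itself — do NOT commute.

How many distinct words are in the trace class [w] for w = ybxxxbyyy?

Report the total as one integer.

1260

0(y) covers ∅
1(b) covers ∅
2(x) covers ∅
3(x) covers 2:x
4(x) covers 3:x
5(b) covers 1:b
6(y) covers 0:y
7(y) covers 6:y
8(y) covers 7:y
floor of heap: 0:y, 1:b, 2:x
completions by unplaced set U, small U first (add the entries for U minus each lowest piece of U):
  |U|=1: {4}:1  {5}:1  {8}:1
  |U|=2: {1,5}:1  {3,4}:1  {4,5}:2  {4,8}:2  {5,8}:2  {7,8}:1
  |U|=3: {1,4,5}:3  {1,5,8}:3  {2,3,4}:1  {3,4,5}:3  {3,4,8}:3  {4,5,8}:6  {4,7,8}:3  {5,7,8}:3  {6,7,8}:1
  |U|=4: {0,6,7,8}:1  {1,3,4,5}:6  {1,4,5,8}:12  {1,5,7,8}:6  {2,3,4,5}:4  {2,3,4,8}:4  {3,4,5,8}:12  {3,4,7,8}:6  {4,5,7,8}:12  {4,6,7,8}:4  {5,6,7,8}:4
  |U|=5: {0,4,6,7,8}:5  {0,5,6,7,8}:5  {1,2,3,4,5}:10  {1,3,4,5,8}:30  {1,4,5,7,8}:30  {1,5,6,7,8}:10  {2,3,4,5,8}:20  {2,3,4,7,8}:10  {3,4,5,7,8}:30  {3,4,6,7,8}:10  {4,5,6,7,8}:20
  |U|=6: {0,1,5,6,7,8}:15  {0,3,4,6,7,8}:15  {0,4,5,6,7,8}:30  {1,2,3,4,5,8}:60  {1,3,4,5,7,8}:90  {1,4,5,6,7,8}:60  {2,3,4,5,7,8}:60  {2,3,4,6,7,8}:20  {3,4,5,6,7,8}:60
  |U|=7: {0,1,4,5,6,7,8}:105  {0,2,3,4,6,7,8}:35  {0,3,4,5,6,7,8}:105  {1,2,3,4,5,7,8}:210  {1,3,4,5,6,7,8}:210  {2,3,4,5,6,7,8}:140
  start at 0(y): 560
  start at 1(b): 280
  start at 2(x): 420
sum over floor = 1260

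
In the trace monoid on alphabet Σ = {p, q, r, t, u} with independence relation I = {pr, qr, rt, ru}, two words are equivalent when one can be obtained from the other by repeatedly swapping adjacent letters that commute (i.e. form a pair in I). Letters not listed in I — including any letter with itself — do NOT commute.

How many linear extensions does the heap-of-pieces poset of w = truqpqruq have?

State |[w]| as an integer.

36

0(t) covers ∅
1(r) covers ∅
2(u) covers 0:t
3(q) covers 2:u
4(p) covers 3:q
5(q) covers 4:p
6(r) covers 1:r
7(u) covers 5:q
8(q) covers 7:u
floor of heap: 0:t, 1:r
completions by unplaced set U, small U first (add the entries for U minus each lowest piece of U):
  |U|=1: {6}:1  {8}:1
  |U|=2: {1,6}:1  {6,8}:2  {7,8}:1
  |U|=3: {1,6,8}:3  {5,7,8}:1  {6,7,8}:3
  |U|=4: {1,6,7,8}:6  {4,5,7,8}:1  {5,6,7,8}:4
  |U|=5: {1,5,6,7,8}:10  {3,4,5,7,8}:1  {4,5,6,7,8}:5
  |U|=6: {1,4,5,6,7,8}:15  {2,3,4,5,7,8}:1  {3,4,5,6,7,8}:6
  |U|=7: {0,2,3,4,5,7,8}:1  {1,3,4,5,6,7,8}:21  {2,3,4,5,6,7,8}:7
  start at 0(t): 28
  start at 1(r): 8
sum over floor = 36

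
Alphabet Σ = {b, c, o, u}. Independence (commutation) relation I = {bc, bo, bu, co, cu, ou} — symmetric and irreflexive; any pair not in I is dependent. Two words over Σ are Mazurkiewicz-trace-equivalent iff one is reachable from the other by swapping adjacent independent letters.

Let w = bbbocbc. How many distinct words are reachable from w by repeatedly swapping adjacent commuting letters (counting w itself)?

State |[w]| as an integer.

105

piece 0:b — minimal
piece 1:b rests on {0:b}
piece 2:b rests on {1:b}
piece 3:o — minimal
piece 4:c — minimal
piece 5:b rests on {2:b}
piece 6:c rests on {4:c}
minimal pieces: {0:b, 3:o, 4:c}
ways to finish when only these pieces remain (= sum over removing one remaining piece with nothing left below it):
  1 left: {3}→1  {5}→1  {6}→1
  2 left: {2,5}→1  {3,5}→2  {3,6}→2  {4,6}→1  {5,6}→2
  3 left: {1,2,5}→1  {2,3,5}→3  {2,5,6}→3  {3,4,6}→3  {3,5,6}→6  {4,5,6}→3
  4 left: {0,1,2,5}→1  {1,2,3,5}→4  {1,2,5,6}→4  {2,3,5,6}→12  {2,4,5,6}→6  {3,4,5,6}→12
  5 left: {0,1,2,3,5}→5  {0,1,2,5,6}→5  {1,2,3,5,6}→20  {1,2,4,5,6}→10  {2,3,4,5,6}→30
  placing 0:b first → 60 extensions
  placing 3:o first → 15 extensions
  placing 4:c first → 30 extensions
total linear extensions = 105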